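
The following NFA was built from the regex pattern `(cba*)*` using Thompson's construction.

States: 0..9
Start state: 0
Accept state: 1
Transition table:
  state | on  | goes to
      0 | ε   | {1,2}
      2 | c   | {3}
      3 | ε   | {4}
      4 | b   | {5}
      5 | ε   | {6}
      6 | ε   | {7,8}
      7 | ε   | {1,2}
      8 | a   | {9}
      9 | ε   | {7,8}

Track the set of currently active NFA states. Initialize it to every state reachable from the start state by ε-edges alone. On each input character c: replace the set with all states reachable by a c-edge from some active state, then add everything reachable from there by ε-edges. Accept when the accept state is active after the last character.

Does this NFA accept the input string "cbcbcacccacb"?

Answer: REJECT

Derivation:
initial (ε-close {0}): {0,1,2}
'c' @ 1: {3,4}
'b' @ 2: {1,2,5,6,7,8}  ✓accept
'c' @ 3: {3,4}
'b' @ 4: {1,2,5,6,7,8}  ✓accept
'c' @ 5: {3,4}
'a' @ 6: {}  — dead — no transitions
rest 'cccacb' ignored (set empty)
end set {} — state 1 not in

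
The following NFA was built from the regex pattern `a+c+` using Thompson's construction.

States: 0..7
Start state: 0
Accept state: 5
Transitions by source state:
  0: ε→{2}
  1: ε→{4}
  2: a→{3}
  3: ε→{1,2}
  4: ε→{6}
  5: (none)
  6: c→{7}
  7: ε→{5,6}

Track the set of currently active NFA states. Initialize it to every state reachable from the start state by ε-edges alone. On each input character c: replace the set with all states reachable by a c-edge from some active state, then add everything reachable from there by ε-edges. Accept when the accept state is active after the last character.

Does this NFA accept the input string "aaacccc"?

Answer: ACCEPT

Steps:
initial (ε-close {0}): {0,2}
'a' @ 1: {1,2,3,4,6}
'a' @ 2: {1,2,3,4,6}
'a' @ 3: {1,2,3,4,6}
'c' @ 4: {5,6,7}  ✓accept
'c' @ 5: {5,6,7}  ✓accept
'c' @ 6: {5,6,7}  ✓accept
'c' @ 7: {5,6,7}  ✓accept
final: {5,6,7}; accept 5 in set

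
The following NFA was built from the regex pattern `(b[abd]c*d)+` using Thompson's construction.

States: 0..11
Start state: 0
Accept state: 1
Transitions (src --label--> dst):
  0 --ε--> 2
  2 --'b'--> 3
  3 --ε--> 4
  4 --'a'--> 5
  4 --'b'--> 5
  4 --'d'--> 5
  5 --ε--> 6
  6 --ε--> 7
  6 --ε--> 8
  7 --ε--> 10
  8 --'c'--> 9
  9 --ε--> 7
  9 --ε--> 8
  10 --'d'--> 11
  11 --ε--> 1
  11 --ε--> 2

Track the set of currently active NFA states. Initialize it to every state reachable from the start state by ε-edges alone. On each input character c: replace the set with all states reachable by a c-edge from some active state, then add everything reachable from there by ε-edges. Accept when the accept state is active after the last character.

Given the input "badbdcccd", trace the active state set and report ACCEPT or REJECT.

Answer: ACCEPT

Derivation:
S₀ = ε-closure({0}) = {0,2}
'b' @ 1: {3,4}
'a' @ 2: {5,6,7,8,10}
'd' @ 3: {1,2,11}  [accepting]
'b' @ 4: {3,4}
'd' @ 5: {5,6,7,8,10}
'c' @ 6: {7,8,9,10}
'c' @ 7: {7,8,9,10}
'c' @ 8: {7,8,9,10}
'd' @ 9: {1,2,11}  [accepting]
end set {1,2,11} — state 1 in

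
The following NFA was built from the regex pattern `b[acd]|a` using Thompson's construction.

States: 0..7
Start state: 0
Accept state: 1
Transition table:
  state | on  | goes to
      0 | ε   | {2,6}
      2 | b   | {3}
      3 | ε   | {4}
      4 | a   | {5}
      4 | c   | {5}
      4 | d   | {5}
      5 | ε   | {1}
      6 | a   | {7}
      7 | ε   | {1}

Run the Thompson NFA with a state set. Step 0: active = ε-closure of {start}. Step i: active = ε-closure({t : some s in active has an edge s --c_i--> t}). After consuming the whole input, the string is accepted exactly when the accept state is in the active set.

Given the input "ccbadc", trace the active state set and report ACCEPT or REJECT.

S₀ = ε-closure({0}) = {0,2,6}
'c' @ 1: {}  — dead — no transitions
rest 'cbadc' ignored (set empty)
final: {}; accept 1 not in set

Answer: REJECT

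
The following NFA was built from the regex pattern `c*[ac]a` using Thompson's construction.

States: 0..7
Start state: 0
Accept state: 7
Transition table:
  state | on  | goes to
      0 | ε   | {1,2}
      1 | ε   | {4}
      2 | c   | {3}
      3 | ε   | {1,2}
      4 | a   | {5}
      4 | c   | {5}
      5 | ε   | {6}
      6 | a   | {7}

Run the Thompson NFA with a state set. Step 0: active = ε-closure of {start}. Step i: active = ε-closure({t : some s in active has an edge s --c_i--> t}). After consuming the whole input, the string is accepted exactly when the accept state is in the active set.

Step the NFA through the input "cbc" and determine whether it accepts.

Answer: REJECT

Derivation:
initial (ε-close {0}): {0,1,2,4}
'c' @ 1: {1,2,3,4,5,6}
'b' @ 2: {}  — no active states
rest 'c' ignored (set empty)
final: {}; accept 7 not in set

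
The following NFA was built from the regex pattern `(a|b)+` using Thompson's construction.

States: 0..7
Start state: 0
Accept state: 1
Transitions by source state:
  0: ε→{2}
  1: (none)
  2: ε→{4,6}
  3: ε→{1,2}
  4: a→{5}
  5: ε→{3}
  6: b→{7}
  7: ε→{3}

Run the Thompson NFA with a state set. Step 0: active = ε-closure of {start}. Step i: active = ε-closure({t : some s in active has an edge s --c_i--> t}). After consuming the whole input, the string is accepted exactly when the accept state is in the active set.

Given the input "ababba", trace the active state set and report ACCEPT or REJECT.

S₀ = ε-closure({0}) = {0,2,4,6}
'a' @ 1: {1,2,3,4,5,6}  (accept∈set)
'b' @ 2: {1,2,3,4,6,7}  (accept∈set)
'a' @ 3: {1,2,3,4,5,6}  (accept∈set)
'b' @ 4: {1,2,3,4,6,7}  (accept∈set)
'b' @ 5: {1,2,3,4,6,7}  (accept∈set)
'a' @ 6: {1,2,3,4,5,6}  (accept∈set)
end set {1,2,3,4,5,6} — state 1 in

Answer: ACCEPT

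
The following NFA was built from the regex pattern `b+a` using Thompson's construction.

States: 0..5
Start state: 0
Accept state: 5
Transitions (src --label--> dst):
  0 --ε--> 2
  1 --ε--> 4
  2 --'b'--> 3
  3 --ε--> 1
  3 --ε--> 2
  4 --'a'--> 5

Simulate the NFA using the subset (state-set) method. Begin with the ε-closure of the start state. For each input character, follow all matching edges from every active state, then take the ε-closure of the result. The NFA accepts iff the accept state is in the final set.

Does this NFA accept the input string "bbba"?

Answer: ACCEPT

Derivation:
initial (ε-close {0}): {0,2}
'b' @ 1: {1,2,3,4}
'b' @ 2: {1,2,3,4}
'b' @ 3: {1,2,3,4}
'a' @ 4: {5}  ✓accept
after full input: {5}  (accept=5 in)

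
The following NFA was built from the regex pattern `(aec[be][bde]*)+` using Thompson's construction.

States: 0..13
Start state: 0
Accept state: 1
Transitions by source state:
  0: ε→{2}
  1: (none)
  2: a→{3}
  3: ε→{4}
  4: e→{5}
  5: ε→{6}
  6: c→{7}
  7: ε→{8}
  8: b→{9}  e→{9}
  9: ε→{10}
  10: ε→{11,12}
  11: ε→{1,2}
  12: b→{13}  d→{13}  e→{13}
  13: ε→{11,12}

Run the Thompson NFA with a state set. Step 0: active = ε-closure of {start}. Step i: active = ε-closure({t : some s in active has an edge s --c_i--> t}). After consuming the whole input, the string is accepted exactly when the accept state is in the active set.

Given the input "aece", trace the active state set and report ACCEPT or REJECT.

initial (ε-close {0}): {0,2}
'a' @ 1: {3,4}
'e' @ 2: {5,6}
'c' @ 3: {7,8}
'e' @ 4: {1,2,9,10,11,12}  ✓accept
after full input: {1,2,9,10,11,12}  (accept=1 in)

Answer: ACCEPT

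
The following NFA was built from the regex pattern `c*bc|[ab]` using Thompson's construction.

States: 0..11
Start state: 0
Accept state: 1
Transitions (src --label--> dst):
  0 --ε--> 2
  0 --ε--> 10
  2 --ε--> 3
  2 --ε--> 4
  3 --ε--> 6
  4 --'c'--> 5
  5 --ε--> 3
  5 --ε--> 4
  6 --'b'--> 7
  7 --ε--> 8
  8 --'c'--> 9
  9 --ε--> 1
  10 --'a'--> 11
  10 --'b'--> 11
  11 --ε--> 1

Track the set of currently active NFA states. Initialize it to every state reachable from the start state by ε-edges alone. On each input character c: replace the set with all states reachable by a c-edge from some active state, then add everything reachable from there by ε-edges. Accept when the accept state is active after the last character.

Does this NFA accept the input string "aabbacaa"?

Answer: REJECT

Trace:
initial (ε-close {0}): {0,2,3,4,6,10}
'a' @ 1: {1,11}  ✓accept
'a' @ 2: {}  — dead — no transitions
rest 'bbacaa' ignored (set empty)
final: {}; accept 1 not in set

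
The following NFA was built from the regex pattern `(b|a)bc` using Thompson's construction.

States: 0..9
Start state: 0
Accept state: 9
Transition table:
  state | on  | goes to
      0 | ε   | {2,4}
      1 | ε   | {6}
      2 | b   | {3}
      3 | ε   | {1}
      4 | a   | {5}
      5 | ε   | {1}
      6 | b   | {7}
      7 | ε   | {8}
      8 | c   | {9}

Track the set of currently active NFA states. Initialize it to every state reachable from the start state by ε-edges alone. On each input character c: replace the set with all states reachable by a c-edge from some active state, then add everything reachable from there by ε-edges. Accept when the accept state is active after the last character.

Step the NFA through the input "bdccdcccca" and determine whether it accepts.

Answer: REJECT

Derivation:
initial (ε-close {0}): {0,2,4}
'b' @ 1: {1,3,6}
'd' @ 2: {}  — no active states
rest 'ccdcccca' ignored (set empty)
final: {}; accept 9 not in set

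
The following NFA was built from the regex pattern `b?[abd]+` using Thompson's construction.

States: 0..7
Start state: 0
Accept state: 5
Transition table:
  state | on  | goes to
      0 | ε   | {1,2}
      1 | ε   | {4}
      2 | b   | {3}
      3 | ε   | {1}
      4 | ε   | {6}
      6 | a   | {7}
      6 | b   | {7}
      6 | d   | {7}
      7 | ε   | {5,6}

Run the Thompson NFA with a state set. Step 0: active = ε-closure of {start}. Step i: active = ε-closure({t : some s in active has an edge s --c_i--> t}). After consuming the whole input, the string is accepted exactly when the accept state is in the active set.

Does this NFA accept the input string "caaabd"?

start: ε-closure({0}) = {0,1,2,4,6}
'c' @ 1: {}  — state set empty
rest 'aaabd' ignored (set empty)
final: {}; accept 5 not in set

Answer: REJECT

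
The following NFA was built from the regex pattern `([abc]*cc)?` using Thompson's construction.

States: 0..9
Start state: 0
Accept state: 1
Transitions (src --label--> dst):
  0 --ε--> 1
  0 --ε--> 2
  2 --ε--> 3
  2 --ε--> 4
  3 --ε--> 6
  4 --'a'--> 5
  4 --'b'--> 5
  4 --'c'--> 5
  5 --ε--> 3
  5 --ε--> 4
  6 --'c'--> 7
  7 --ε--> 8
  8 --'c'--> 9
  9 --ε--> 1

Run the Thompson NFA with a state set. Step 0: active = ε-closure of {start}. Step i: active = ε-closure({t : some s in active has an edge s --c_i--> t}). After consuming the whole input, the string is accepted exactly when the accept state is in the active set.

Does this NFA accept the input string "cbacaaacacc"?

S₀ = ε-closure({0}) = {0,1,2,3,4,6}
'c' @ 1: {3,4,5,6,7,8}
'b' @ 2: {3,4,5,6}
'a' @ 3: {3,4,5,6}
'c' @ 4: {3,4,5,6,7,8}
'a' @ 5: {3,4,5,6}
'a' @ 6: {3,4,5,6}
'a' @ 7: {3,4,5,6}
'c' @ 8: {3,4,5,6,7,8}
'a' @ 9: {3,4,5,6}
'c' @ 10: {3,4,5,6,7,8}
'c' @ 11: {1,3,4,5,6,7,8,9}  [accepting]
end set {1,3,4,5,6,7,8,9} — state 1 in

Answer: ACCEPT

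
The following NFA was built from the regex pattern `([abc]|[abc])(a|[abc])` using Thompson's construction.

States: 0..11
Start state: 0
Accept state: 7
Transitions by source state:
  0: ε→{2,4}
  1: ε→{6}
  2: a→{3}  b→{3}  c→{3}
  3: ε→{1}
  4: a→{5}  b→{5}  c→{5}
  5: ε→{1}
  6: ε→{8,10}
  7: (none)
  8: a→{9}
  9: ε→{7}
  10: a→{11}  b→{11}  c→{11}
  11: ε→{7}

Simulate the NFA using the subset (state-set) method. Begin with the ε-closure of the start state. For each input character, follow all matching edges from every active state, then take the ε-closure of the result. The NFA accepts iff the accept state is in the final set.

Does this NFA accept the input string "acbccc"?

S₀ = ε-closure({0}) = {0,2,4}
'a' @ 1: {1,3,5,6,8,10}
'c' @ 2: {7,11}  (accept∈set)
'b' @ 3: {}  — no active states
rest 'ccc' ignored (set empty)
after full input: {}  (accept=7 not in)

Answer: REJECT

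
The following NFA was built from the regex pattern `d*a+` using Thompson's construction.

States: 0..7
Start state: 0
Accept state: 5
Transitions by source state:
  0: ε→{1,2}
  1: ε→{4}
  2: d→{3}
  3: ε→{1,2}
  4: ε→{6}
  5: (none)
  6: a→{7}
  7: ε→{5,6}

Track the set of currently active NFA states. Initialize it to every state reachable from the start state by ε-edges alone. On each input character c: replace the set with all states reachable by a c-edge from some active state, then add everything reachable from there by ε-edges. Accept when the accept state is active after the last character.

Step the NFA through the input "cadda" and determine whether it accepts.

initial (ε-close {0}): {0,1,2,4,6}
'c' @ 1: {}  — state set empty
rest 'adda' ignored (set empty)
end set {} — state 5 not in

Answer: REJECT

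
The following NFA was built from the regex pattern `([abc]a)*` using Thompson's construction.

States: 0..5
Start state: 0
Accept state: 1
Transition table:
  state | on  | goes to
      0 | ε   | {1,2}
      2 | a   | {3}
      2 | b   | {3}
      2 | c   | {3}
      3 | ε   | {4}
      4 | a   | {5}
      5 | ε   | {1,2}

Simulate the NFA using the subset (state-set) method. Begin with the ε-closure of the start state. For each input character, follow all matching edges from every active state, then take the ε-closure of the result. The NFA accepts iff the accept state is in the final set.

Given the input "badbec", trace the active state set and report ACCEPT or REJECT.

Answer: REJECT

Steps:
S₀ = ε-closure({0}) = {0,1,2}
'b' @ 1: {3,4}
'a' @ 2: {1,2,5}  (accept∈set)
'd' @ 3: {}  — dead — no transitions
rest 'bec' ignored (set empty)
final: {}; accept 1 not in set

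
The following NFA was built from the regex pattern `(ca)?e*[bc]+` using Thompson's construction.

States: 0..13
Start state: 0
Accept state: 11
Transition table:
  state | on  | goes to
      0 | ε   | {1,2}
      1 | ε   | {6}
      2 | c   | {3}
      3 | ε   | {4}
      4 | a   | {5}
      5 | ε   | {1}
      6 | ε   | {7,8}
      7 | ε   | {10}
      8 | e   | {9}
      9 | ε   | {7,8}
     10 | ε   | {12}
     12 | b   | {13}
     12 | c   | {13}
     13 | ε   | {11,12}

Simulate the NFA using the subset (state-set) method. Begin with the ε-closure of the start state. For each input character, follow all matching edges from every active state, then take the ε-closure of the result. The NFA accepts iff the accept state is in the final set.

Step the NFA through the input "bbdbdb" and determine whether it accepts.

S₀ = ε-closure({0}) = {0,1,2,6,7,8,10,12}
'b' @ 1: {11,12,13}  (accept∈set)
'b' @ 2: {11,12,13}  (accept∈set)
'd' @ 3: {}  — no active states
rest 'bdb' ignored (set empty)
after full input: {}  (accept=11 not in)

Answer: REJECT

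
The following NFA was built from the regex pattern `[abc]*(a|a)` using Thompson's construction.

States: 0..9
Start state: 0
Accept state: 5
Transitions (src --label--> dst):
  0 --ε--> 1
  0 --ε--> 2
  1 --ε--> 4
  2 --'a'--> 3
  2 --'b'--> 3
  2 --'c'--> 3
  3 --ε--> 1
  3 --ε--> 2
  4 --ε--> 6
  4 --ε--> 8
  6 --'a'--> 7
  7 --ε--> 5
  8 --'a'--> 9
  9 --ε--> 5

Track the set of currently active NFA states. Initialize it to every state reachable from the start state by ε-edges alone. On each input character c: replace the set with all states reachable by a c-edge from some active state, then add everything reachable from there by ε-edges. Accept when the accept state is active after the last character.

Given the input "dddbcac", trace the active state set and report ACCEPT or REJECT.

S₀ = ε-closure({0}) = {0,1,2,4,6,8}
'd' @ 1: {}  — no active states
rest 'ddbcac' ignored (set empty)
after full input: {}  (accept=5 not in)

Answer: REJECT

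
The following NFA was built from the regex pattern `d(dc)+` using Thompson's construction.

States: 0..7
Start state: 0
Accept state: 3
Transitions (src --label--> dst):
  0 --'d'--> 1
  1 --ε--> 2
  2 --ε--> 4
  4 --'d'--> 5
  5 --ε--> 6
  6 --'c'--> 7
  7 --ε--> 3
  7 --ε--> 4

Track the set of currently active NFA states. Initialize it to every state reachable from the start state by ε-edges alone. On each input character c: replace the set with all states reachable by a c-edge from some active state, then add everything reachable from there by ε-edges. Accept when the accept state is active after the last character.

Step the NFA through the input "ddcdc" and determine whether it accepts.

S₀ = ε-closure({0}) = {0}
'd' @ 1: {1,2,4}
'd' @ 2: {5,6}
'c' @ 3: {3,4,7}  [accepting]
'd' @ 4: {5,6}
'c' @ 5: {3,4,7}  [accepting]
after full input: {3,4,7}  (accept=3 in)

Answer: ACCEPT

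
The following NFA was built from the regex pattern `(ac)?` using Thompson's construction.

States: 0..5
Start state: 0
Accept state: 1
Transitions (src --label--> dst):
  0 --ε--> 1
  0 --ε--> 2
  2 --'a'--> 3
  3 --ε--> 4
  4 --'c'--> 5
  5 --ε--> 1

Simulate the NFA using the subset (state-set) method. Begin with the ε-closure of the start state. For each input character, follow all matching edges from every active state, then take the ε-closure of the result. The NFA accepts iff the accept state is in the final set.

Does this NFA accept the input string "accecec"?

Answer: REJECT

Derivation:
initial (ε-close {0}): {0,1,2}
'a' @ 1: {3,4}
'c' @ 2: {1,5}  [accepting]
'c' @ 3: {}  — no active states
rest 'ecec' ignored (set empty)
final: {}; accept 1 not in set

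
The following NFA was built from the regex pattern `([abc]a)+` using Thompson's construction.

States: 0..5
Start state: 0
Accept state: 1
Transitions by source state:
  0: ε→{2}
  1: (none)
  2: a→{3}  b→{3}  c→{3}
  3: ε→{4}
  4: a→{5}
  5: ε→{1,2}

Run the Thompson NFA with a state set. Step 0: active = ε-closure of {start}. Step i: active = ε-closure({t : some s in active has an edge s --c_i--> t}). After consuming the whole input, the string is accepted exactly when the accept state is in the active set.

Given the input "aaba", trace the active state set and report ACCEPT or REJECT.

start: ε-closure({0}) = {0,2}
'a' @ 1: {3,4}
'a' @ 2: {1,2,5}  [accepting]
'b' @ 3: {3,4}
'a' @ 4: {1,2,5}  [accepting]
final: {1,2,5}; accept 1 in set

Answer: ACCEPT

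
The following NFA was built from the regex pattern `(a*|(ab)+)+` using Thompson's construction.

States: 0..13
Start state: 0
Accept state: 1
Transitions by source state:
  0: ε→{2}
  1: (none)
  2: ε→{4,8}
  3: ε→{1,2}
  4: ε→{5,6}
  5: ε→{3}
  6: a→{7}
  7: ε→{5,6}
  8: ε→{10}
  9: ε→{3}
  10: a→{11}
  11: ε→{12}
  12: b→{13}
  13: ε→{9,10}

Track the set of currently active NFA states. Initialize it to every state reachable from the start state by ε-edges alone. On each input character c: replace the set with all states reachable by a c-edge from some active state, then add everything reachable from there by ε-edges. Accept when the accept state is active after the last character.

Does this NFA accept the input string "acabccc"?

Answer: REJECT

Derivation:
S₀ = ε-closure({0}) = {0,1,2,3,4,5,6,8,10}
'a' @ 1: {1,2,3,4,5,6,7,8,10,11,12}  (accept∈set)
'c' @ 2: {}  — state set empty
rest 'abccc' ignored (set empty)
end set {} — state 1 not in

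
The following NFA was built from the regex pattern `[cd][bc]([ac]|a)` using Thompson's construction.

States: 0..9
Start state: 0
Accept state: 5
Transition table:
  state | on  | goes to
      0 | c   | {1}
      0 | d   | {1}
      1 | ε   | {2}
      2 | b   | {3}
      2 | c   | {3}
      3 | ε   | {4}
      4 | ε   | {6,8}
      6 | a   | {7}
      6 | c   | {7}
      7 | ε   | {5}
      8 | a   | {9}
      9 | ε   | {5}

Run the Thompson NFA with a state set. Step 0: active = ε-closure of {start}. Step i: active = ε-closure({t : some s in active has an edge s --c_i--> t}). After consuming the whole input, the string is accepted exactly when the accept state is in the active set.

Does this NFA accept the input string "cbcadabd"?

Answer: REJECT

Derivation:
start: ε-closure({0}) = {0}
'c' @ 1: {1,2}
'b' @ 2: {3,4,6,8}
'c' @ 3: {5,7}  (accept∈set)
'a' @ 4: {}  — dead — no transitions
rest 'dabd' ignored (set empty)
final: {}; accept 5 not in set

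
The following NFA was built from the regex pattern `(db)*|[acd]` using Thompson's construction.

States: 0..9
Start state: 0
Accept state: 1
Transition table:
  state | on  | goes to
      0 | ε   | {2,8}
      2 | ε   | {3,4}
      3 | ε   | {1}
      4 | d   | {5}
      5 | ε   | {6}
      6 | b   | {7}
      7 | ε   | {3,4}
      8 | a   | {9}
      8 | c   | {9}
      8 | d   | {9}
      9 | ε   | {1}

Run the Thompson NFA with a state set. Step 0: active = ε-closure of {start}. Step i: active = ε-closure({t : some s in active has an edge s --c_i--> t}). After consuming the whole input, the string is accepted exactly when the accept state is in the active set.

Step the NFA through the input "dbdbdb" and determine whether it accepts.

Answer: ACCEPT

Trace:
initial (ε-close {0}): {0,1,2,3,4,8}
'd' @ 1: {1,5,6,9}  (accept∈set)
'b' @ 2: {1,3,4,7}  (accept∈set)
'd' @ 3: {5,6}
'b' @ 4: {1,3,4,7}  (accept∈set)
'd' @ 5: {5,6}
'b' @ 6: {1,3,4,7}  (accept∈set)
after full input: {1,3,4,7}  (accept=1 in)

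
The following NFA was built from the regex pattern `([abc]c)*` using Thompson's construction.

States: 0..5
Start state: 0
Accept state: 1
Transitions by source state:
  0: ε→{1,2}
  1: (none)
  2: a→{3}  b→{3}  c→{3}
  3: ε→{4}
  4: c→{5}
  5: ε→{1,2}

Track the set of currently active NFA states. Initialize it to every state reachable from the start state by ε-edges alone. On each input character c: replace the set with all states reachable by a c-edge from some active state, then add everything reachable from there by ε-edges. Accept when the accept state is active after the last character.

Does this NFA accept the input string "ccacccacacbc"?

Answer: ACCEPT

Trace:
start: ε-closure({0}) = {0,1,2}
'c' @ 1: {3,4}
'c' @ 2: {1,2,5}  (accept∈set)
'a' @ 3: {3,4}
'c' @ 4: {1,2,5}  (accept∈set)
'c' @ 5: {3,4}
'c' @ 6: {1,2,5}  (accept∈set)
'a' @ 7: {3,4}
'c' @ 8: {1,2,5}  (accept∈set)
'a' @ 9: {3,4}
'c' @ 10: {1,2,5}  (accept∈set)
'b' @ 11: {3,4}
'c' @ 12: {1,2,5}  (accept∈set)
end set {1,2,5} — state 1 in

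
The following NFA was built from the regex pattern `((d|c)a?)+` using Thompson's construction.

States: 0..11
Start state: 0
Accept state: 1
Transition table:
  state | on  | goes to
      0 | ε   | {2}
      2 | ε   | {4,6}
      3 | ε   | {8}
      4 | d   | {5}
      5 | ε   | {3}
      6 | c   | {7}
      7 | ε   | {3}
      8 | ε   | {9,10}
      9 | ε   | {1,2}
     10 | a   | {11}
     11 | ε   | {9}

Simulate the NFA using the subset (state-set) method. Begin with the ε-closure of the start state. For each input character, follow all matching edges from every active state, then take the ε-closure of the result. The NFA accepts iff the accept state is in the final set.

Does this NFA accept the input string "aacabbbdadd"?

Answer: REJECT

Trace:
initial (ε-close {0}): {0,2,4,6}
'a' @ 1: {}  — state set empty
rest 'acabbbdadd' ignored (set empty)
end set {} — state 1 not in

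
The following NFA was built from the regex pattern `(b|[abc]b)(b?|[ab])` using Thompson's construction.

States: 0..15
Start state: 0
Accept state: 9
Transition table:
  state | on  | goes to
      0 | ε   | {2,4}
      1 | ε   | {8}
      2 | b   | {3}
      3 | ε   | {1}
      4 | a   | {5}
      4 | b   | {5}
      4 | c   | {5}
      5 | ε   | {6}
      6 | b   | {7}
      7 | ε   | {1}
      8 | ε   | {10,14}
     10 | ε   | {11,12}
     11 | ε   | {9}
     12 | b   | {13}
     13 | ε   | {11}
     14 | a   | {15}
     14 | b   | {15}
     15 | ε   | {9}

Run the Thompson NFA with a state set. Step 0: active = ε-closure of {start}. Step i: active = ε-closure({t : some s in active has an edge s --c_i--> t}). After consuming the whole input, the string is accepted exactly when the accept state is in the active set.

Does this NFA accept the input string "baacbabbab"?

initial (ε-close {0}): {0,2,4}
'b' @ 1: {1,3,5,6,8,9,10,11,12,14}  (accept∈set)
'a' @ 2: {9,15}  (accept∈set)
'a' @ 3: {}  — dead — no transitions
rest 'cbabbab' ignored (set empty)
after full input: {}  (accept=9 not in)

Answer: REJECT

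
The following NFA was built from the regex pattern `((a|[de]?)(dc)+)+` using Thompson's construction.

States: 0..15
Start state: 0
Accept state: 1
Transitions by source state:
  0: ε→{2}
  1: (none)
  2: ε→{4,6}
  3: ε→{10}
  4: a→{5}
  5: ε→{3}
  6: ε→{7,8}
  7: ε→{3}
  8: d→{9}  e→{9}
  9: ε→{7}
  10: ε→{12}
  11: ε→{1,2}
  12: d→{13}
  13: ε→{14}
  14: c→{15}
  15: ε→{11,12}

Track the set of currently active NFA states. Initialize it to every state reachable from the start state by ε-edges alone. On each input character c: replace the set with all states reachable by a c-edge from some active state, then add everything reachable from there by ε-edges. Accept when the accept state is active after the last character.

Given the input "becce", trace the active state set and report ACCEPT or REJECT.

Answer: REJECT

Steps:
S₀ = ε-closure({0}) = {0,2,3,4,6,7,8,10,12}
'b' @ 1: {}  — state set empty
rest 'ecce' ignored (set empty)
final: {}; accept 1 not in set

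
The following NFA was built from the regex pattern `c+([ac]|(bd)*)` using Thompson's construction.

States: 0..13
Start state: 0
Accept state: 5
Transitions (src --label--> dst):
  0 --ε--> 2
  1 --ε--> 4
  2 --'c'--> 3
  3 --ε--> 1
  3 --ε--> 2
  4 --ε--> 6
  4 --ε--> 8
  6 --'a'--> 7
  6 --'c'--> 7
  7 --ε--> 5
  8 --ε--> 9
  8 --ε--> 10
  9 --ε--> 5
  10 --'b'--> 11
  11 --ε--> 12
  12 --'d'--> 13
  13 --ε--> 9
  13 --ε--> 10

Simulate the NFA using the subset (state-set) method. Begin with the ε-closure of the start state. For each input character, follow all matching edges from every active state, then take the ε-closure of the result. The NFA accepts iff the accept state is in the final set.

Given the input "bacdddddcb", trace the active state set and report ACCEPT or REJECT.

Answer: REJECT

Trace:
S₀ = ε-closure({0}) = {0,2}
'b' @ 1: {}  — no active states
rest 'acdddddcb' ignored (set empty)
end set {} — state 5 not in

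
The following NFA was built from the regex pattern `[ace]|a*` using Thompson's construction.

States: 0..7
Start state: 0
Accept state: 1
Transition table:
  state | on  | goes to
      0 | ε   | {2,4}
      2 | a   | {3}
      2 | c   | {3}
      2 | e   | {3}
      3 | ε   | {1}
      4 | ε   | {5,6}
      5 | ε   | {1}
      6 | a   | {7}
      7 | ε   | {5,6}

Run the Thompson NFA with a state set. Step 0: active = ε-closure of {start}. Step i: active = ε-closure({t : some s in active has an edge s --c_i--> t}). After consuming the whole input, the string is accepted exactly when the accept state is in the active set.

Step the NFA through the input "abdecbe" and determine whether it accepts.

initial (ε-close {0}): {0,1,2,4,5,6}
'a' @ 1: {1,3,5,6,7}  ✓accept
'b' @ 2: {}  — state set empty
rest 'decbe' ignored (set empty)
after full input: {}  (accept=1 not in)

Answer: REJECT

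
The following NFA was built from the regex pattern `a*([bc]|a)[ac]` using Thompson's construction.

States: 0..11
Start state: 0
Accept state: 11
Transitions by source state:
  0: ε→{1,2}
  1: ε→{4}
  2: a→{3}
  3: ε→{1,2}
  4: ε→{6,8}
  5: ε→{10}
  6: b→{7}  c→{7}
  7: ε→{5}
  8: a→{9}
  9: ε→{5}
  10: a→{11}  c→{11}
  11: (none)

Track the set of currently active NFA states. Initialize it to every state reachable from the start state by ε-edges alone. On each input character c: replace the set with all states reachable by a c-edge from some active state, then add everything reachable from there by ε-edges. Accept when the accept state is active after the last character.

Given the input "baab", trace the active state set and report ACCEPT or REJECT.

Answer: REJECT

Steps:
initial (ε-close {0}): {0,1,2,4,6,8}
'b' @ 1: {5,7,10}
'a' @ 2: {11}  [accepting]
'a' @ 3: {}  — dead — no transitions
rest 'b' ignored (set empty)
final: {}; accept 11 not in set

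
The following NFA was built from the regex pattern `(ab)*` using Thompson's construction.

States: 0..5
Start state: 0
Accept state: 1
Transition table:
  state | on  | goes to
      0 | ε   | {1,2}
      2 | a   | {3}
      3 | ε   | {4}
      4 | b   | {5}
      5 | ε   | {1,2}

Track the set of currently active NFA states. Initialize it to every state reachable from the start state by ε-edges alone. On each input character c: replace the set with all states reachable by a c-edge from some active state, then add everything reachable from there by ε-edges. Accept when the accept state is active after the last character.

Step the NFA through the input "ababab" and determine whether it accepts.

Answer: ACCEPT

Steps:
start: ε-closure({0}) = {0,1,2}
'a' @ 1: {3,4}
'b' @ 2: {1,2,5}  [accepting]
'a' @ 3: {3,4}
'b' @ 4: {1,2,5}  [accepting]
'a' @ 5: {3,4}
'b' @ 6: {1,2,5}  [accepting]
after full input: {1,2,5}  (accept=1 in)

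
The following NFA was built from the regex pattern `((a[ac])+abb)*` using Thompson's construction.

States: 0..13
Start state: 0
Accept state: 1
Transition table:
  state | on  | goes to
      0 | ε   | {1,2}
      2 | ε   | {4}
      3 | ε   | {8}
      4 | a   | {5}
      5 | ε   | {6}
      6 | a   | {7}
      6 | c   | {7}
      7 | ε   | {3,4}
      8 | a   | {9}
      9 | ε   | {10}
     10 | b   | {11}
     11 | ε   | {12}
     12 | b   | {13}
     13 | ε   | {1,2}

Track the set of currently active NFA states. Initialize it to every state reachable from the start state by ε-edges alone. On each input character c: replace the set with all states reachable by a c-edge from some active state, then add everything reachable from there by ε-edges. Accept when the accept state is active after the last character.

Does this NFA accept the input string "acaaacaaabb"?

start: ε-closure({0}) = {0,1,2,4}
'a' @ 1: {5,6}
'c' @ 2: {3,4,7,8}
'a' @ 3: {5,6,9,10}
'a' @ 4: {3,4,7,8}
'a' @ 5: {5,6,9,10}
'c' @ 6: {3,4,7,8}
'a' @ 7: {5,6,9,10}
'a' @ 8: {3,4,7,8}
'a' @ 9: {5,6,9,10}
'b' @ 10: {11,12}
'b' @ 11: {1,2,4,13}  ✓accept
final: {1,2,4,13}; accept 1 in set

Answer: ACCEPT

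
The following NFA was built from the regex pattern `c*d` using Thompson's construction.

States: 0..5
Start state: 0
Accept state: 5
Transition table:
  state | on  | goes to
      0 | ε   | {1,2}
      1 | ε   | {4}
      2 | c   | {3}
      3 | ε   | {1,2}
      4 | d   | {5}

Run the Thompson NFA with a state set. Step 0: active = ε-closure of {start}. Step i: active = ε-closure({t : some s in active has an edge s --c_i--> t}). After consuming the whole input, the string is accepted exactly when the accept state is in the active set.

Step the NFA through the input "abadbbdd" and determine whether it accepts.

Answer: REJECT

Trace:
start: ε-closure({0}) = {0,1,2,4}
'a' @ 1: {}  — no active states
rest 'badbbdd' ignored (set empty)
end set {} — state 5 not in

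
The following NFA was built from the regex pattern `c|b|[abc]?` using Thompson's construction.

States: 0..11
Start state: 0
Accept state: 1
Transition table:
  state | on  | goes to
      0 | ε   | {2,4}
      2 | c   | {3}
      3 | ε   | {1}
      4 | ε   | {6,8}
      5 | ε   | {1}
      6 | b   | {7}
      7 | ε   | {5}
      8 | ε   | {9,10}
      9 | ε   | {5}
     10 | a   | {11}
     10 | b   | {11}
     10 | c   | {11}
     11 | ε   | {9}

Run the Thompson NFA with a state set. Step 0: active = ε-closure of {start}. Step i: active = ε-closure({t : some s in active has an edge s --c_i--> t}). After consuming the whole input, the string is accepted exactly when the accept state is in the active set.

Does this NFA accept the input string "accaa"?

Answer: REJECT

Steps:
start: ε-closure({0}) = {0,1,2,4,5,6,8,9,10}
'a' @ 1: {1,5,9,11}  ✓accept
'c' @ 2: {}  — dead — no transitions
rest 'caa' ignored (set empty)
final: {}; accept 1 not in set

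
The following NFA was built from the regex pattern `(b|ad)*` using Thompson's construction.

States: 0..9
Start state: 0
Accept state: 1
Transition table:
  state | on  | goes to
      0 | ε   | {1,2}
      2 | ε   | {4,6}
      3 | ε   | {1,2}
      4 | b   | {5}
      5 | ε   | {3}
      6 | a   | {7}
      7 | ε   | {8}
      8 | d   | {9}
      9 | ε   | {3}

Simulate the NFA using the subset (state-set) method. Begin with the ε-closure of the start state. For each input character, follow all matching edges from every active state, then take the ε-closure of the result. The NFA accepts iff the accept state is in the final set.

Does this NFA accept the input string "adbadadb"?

initial (ε-close {0}): {0,1,2,4,6}
'a' @ 1: {7,8}
'd' @ 2: {1,2,3,4,6,9}  ✓accept
'b' @ 3: {1,2,3,4,5,6}  ✓accept
'a' @ 4: {7,8}
'd' @ 5: {1,2,3,4,6,9}  ✓accept
'a' @ 6: {7,8}
'd' @ 7: {1,2,3,4,6,9}  ✓accept
'b' @ 8: {1,2,3,4,5,6}  ✓accept
after full input: {1,2,3,4,5,6}  (accept=1 in)

Answer: ACCEPT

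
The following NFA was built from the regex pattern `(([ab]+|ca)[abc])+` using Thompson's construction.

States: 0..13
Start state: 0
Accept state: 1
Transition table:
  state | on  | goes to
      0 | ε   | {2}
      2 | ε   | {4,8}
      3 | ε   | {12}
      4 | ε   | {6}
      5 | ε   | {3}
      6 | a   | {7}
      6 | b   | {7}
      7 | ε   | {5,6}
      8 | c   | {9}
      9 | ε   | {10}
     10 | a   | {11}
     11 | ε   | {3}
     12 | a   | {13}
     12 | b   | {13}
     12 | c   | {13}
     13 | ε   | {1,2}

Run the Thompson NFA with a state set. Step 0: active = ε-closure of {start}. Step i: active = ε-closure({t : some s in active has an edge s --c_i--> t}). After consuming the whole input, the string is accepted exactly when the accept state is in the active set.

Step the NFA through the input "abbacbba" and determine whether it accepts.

Answer: ACCEPT

Derivation:
S₀ = ε-closure({0}) = {0,2,4,6,8}
'a' @ 1: {3,5,6,7,12}
'b' @ 2: {1,2,3,4,5,6,7,8,12,13}  (accept∈set)
'b' @ 3: {1,2,3,4,5,6,7,8,12,13}  (accept∈set)
'a' @ 4: {1,2,3,4,5,6,7,8,12,13}  (accept∈set)
'c' @ 5: {1,2,4,6,8,9,10,13}  (accept∈set)
'b' @ 6: {3,5,6,7,12}
'b' @ 7: {1,2,3,4,5,6,7,8,12,13}  (accept∈set)
'a' @ 8: {1,2,3,4,5,6,7,8,12,13}  (accept∈set)
final: {1,2,3,4,5,6,7,8,12,13}; accept 1 in set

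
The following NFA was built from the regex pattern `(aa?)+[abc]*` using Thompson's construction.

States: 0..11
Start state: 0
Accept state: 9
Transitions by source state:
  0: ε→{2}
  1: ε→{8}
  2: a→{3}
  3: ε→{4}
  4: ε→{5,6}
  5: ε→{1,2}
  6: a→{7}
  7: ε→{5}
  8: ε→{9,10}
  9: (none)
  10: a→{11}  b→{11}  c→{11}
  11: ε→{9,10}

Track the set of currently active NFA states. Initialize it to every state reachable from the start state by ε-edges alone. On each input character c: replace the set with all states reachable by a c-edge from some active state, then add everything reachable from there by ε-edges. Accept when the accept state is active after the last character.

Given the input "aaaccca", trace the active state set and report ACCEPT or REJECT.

initial (ε-close {0}): {0,2}
'a' @ 1: {1,2,3,4,5,6,8,9,10}  (accept∈set)
'a' @ 2: {1,2,3,4,5,6,7,8,9,10,11}  (accept∈set)
'a' @ 3: {1,2,3,4,5,6,7,8,9,10,11}  (accept∈set)
'c' @ 4: {9,10,11}  (accept∈set)
'c' @ 5: {9,10,11}  (accept∈set)
'c' @ 6: {9,10,11}  (accept∈set)
'a' @ 7: {9,10,11}  (accept∈set)
end set {9,10,11} — state 9 in

Answer: ACCEPT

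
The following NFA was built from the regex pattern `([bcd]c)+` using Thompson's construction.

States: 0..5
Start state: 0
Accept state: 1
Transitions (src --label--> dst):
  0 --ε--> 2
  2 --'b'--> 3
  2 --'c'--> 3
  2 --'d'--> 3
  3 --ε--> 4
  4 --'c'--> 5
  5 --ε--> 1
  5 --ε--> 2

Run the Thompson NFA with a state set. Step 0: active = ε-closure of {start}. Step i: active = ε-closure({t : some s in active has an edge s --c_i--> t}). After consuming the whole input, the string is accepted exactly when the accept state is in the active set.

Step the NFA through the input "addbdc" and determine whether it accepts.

Answer: REJECT

Steps:
start: ε-closure({0}) = {0,2}
'a' @ 1: {}  — dead — no transitions
rest 'ddbdc' ignored (set empty)
final: {}; accept 1 not in set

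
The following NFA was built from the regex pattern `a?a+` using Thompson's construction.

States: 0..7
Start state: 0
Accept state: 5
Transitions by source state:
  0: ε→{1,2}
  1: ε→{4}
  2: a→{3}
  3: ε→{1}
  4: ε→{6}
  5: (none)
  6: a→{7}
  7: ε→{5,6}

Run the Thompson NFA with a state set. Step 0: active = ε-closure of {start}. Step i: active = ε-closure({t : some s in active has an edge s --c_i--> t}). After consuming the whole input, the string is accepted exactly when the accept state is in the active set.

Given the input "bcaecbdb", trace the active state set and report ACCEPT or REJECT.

Answer: REJECT

Derivation:
S₀ = ε-closure({0}) = {0,1,2,4,6}
'b' @ 1: {}  — state set empty
rest 'caecbdb' ignored (set empty)
end set {} — state 5 not in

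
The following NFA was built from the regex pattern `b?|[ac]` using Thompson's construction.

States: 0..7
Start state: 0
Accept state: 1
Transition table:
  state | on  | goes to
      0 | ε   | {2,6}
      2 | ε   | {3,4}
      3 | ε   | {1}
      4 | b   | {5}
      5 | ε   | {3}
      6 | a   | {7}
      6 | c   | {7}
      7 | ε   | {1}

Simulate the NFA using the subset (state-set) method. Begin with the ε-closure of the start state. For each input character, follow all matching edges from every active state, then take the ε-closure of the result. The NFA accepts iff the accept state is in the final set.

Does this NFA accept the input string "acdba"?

Answer: REJECT

Steps:
initial (ε-close {0}): {0,1,2,3,4,6}
'a' @ 1: {1,7}  [accepting]
'c' @ 2: {}  — dead — no transitions
rest 'dba' ignored (set empty)
final: {}; accept 1 not in set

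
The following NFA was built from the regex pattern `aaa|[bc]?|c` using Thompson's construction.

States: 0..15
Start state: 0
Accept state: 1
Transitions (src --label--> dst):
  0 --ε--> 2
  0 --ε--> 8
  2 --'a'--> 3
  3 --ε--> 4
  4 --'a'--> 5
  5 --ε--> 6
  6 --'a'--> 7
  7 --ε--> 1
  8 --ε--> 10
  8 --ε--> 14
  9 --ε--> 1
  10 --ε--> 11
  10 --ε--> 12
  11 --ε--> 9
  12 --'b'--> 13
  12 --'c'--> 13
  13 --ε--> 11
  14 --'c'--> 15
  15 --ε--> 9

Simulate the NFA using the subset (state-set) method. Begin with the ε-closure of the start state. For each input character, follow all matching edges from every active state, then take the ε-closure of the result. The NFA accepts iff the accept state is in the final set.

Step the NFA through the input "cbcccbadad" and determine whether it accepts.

start: ε-closure({0}) = {0,1,2,8,9,10,11,12,14}
'c' @ 1: {1,9,11,13,15}  (accept∈set)
'b' @ 2: {}  — no active states
rest 'cccbadad' ignored (set empty)
after full input: {}  (accept=1 not in)

Answer: REJECT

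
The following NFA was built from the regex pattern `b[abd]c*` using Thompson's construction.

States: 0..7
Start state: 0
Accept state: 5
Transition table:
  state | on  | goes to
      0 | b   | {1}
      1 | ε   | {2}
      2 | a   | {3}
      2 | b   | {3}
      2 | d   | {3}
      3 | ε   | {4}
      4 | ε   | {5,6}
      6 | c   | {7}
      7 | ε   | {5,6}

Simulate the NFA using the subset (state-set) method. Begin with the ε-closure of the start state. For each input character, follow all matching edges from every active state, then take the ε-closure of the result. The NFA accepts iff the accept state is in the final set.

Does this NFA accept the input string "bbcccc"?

Answer: ACCEPT

Derivation:
initial (ε-close {0}): {0}
'b' @ 1: {1,2}
'b' @ 2: {3,4,5,6}  (accept∈set)
'c' @ 3: {5,6,7}  (accept∈set)
'c' @ 4: {5,6,7}  (accept∈set)
'c' @ 5: {5,6,7}  (accept∈set)
'c' @ 6: {5,6,7}  (accept∈set)
final: {5,6,7}; accept 5 in set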